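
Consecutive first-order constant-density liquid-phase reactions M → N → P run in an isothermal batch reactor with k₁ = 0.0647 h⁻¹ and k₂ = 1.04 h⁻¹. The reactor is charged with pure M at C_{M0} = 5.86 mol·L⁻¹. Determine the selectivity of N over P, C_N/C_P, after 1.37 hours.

The intermediate concentration in a first-order A→B→C sequence is C_N = k₁C_{M0}(e^(−k₁t) − e^(−k₂t))/(k₂−k₁).
e^(−k₁t) = e^(−0.0647×1.37) = e^(−0.08864) = 0.9152; e^(−k₂t) = e^(−1.425) = 0.2406.
C_N = 0.0647×5.86/(1.04−0.0647) × (0.9152−0.2406) = 0.3887×0.6746 = 0.2623 mol·L⁻¹.
C_M = C_{M0}e^(−k₁t) = 5.363 mol·L⁻¹, so C_P = C_{M0}−C_M−C_N = 0.2348 mol·L⁻¹; C_N/C_P = 1.12.

1.12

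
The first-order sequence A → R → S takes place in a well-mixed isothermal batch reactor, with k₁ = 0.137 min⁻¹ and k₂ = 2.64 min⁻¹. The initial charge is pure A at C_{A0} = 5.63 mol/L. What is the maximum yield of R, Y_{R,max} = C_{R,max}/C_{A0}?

0.0441

For a first-order series the maximum intermediate yield is C_{R,max}/C_{A0} = (k₁/k₂)^[k₂/(k₂−k₁)].
= (0.137/2.64)^(2.64/(2.64−0.137)) = (0.05189)^(1.055) = 0.04414.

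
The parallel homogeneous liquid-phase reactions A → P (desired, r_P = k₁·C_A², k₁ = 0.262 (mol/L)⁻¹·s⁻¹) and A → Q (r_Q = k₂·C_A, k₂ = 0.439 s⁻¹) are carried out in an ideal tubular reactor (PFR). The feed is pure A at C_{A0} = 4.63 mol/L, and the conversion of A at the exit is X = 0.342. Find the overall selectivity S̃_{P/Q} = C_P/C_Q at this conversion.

C_A = C_{A0}(1−X) = 3.047 mol/L.
Along a PFR/batch, dC_Q/dC_A = −r_Q/(r_P+r_Q) = −k₂/(k₂+k₁·C_A).
Integrating from C_{A0} to C_A: C_Q = (0.439/0.262)·ln[(0.439+0.262·4.63)/(0.439+0.262·3.05)] = 1.676·ln(1.652/1.237) = 0.4845 mol/L.
Then C_P = (C_{A0}−C_A) − C_Q = 1.583 − 0.4845 = 1.099 mol/L.
S̃_{P/Q} = C_P/C_Q = 1.099/0.4845 = 2.27.

2.27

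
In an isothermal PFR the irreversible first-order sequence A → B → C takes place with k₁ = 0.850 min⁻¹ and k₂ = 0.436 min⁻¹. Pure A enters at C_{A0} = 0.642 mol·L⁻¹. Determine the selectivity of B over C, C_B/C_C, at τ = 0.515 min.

For first-order series with pure A initially, C_B(τ) = k₁C_{A0}/(k₂−k₁)·(e^(−k₁τ) − e^(−k₂τ)).
e^(−k₁τ) = e^(−0.850×0.515) = e^(−0.4377) = 0.6455; e^(−k₂τ) = e^(−0.2245) = 0.7989.
C_B = 0.850×0.642/(0.436−0.850) × (0.6455−0.7989) = (-1.318)×(-0.1534) = 0.2022 mol·L⁻¹.
C_A = C_{A0}e^(−k₁τ) = 0.4144 mol·L⁻¹, so C_C = C_{A0}−C_A−C_B = 0.02540 mol·L⁻¹; C_B/C_C = 7.96.

7.96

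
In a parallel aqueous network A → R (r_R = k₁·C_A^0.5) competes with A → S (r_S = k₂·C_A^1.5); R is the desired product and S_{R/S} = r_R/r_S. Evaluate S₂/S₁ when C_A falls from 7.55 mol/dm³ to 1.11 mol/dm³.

S_{R/S} = (k₁/k₂)·C_A⁻¹, so S₂/S₁ = (C_{A,2}/C_{A,1})⁻¹.
= 7.55/1.11 = 6.80.
Selectivity toward R rises as C_A falls — low-concentration operation is favoured.

6.80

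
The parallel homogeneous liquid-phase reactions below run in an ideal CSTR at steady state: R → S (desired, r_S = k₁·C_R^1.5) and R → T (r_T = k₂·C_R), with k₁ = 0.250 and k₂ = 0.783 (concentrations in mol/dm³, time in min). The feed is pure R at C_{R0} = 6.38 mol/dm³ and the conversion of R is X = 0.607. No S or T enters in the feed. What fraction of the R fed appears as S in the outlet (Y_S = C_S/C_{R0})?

0.204

Exit C_R = C_{R0}(1−X) = 6.38×0.393 = 2.507 mol/dm³.
Rates in a CSTR are evaluated at the outlet concentration: r_S = 0.250×2.507^1.5 = 0.9926, r_T = 0.783×2.507 = 1.963.
Fraction of consumed R going to S: r_S/(r_S+r_T) = 0.3358.
C_S = 0.3358·C_{R0}·X = 0.3358×6.38×0.607 = 1.30 mol/dm³; Y_S = C_S/C_{R0} = 0.204.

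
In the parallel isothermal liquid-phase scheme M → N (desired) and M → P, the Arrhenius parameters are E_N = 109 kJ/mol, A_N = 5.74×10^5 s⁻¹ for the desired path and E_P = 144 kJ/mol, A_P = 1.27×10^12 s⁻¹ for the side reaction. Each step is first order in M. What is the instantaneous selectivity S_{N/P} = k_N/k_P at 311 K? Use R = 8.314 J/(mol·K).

With equal orders, S_{N/P} = k_N/k_P = (A_N/A_P)·exp[(E_P−E_N)/(RT)].
(E_P−E_N)/(RT) = (144−109)×10³/(8.314×311) = 35000/2586 = 13.54.
k_N/k_P = (5.74×10^5/1.27×10^12)·exp(13.54) = 4.520×10^-7 × 7.563×10^5 = 0.342.

0.342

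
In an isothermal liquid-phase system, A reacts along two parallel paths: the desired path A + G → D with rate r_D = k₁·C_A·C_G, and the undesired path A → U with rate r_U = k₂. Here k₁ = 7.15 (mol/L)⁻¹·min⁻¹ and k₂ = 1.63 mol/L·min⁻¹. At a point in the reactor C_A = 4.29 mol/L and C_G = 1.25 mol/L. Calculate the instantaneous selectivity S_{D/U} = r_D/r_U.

23.5

S_{D/U} = r_D/r_U = (k₁·C_A·C_G)/(k₂) = (k₁/k₂)·C_A·C_G.
= (7.15×4.290×1.250) / (1.63) = 38.34/1.630 = 23.5.
Since the desired path is higher order in A, keeping C_A high (PFR or concentrated feed) favours D.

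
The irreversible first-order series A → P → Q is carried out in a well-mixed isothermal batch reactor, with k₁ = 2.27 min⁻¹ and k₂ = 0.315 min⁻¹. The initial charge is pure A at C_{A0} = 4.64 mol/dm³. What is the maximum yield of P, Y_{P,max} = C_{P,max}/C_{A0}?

0.727

Evaluating C_P at t_opt = ln(k₂/k₁)/(k₂−k₁) gives C_{P,max}/C_{A0} = (k₁/k₂)^[k₂/(k₂−k₁)].
= (2.27/0.315)^(0.315/(0.315−2.27)) = (7.206)^(-0.1611) = 0.7274.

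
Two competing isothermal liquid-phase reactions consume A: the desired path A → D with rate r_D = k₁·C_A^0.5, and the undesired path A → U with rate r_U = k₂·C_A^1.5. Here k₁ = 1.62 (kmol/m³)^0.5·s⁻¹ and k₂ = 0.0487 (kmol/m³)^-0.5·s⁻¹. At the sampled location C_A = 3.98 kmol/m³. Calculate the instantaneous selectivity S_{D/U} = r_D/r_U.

8.36

S_{D/U} = r_D/r_U = (k₁·C_A^0.5)/(k₂·C_A^1.5) = (k₁/k₂)·C_A⁻¹.
= (1.62×3.980^0.5) / (0.0487×3.980^1.5) = 3.232/0.3867 = 8.36.
The undesired path is higher order in A, so low C_A (CSTR or dilute feed) favours D.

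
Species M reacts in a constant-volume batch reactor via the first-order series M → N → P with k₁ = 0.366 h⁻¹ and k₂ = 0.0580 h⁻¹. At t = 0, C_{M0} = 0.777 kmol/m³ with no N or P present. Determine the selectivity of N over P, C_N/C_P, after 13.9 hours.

1.11

For first-order series with pure M initially, C_N(t) = k₁C_{M0}/(k₂−k₁)·(e^(−k₁t) − e^(−k₂t)).
e^(−k₁t) = e^(−0.366×13.9) = e^(−5.087) = 0.006174; e^(−k₂t) = e^(−0.8062) = 0.4466.
C_N = 0.366×0.777/(0.0580−0.366) × (0.006174−0.4466) = (-0.9233)×(-0.4404) = 0.4066 kmol/m³.
C_M = C_{M0}e^(−k₁t) = 0.004797 kmol/m³, so C_P = C_{M0}−C_M−C_N = 0.3656 kmol/m³; C_N/C_P = 1.11.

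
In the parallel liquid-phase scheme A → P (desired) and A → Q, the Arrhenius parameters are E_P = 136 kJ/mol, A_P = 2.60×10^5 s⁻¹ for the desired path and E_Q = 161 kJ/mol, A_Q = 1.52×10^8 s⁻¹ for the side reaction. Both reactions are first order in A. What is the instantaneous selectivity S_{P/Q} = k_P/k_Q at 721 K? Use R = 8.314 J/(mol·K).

k_P/k_Q = (A_P/A_Q)·exp[−(E_P−E_Q)/(RT)] = (A_P/A_Q)·exp[(E_Q−E_P)/(RT)].
(E_Q−E_P)/(RT) = (161−136)×10³/(8.314×721) = 25000/5994 = 4.171.
k_P/k_Q = (2.60×10^5/1.52×10^8)·exp(4.171) = 0.001711 × 64.75 = 0.111.
Since E_P < E_Q, lowering the temperature improves selectivity toward P.

0.111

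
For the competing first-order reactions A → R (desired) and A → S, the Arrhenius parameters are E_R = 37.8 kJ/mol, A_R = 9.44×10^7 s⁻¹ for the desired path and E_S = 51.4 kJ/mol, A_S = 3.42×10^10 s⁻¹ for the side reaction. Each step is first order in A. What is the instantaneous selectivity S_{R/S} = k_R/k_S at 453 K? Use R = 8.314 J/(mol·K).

0.102

Since both paths have the same order in A, the concentration cancels and S_{R/S} = k_R/k_S = (A_R/A_S)·exp[(E_S−E_R)/(RT)].
(E_S−E_R)/(RT) = (51.4−37.8)×10³/(8.314×453) = 13600/3766 = 3.611.
k_R/k_S = (9.44×10^7/3.42×10^10)·exp(3.611) = 0.002760 × 37.00 = 0.102.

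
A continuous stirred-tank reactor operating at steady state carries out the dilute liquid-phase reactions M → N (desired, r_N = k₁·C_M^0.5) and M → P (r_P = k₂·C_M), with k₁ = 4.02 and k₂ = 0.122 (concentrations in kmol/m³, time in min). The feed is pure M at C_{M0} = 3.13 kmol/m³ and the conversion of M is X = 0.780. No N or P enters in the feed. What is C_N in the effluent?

2.38 kmol/m³

Exit C_M = C_{M0}(1−X) = 3.13×0.220 = 0.6886 kmol/m³.
A CSTR operates uniformly at the exit composition, giving r_N = 3.336 and r_P = 0.08401 (each k·C_M^n at C_M = 0.6886).
Fraction of consumed M going to N: r_N/(r_N+r_P) = 0.9754.
C_N = 0.9754·C_{M0}·X = 0.9754×3.13×0.780 = 2.38 kmol/m³.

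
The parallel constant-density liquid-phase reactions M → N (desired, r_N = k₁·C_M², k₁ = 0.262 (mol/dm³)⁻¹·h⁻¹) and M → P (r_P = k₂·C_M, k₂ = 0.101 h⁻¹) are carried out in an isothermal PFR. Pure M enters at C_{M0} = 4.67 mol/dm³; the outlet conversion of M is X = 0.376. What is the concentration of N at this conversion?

C_M = C_{M0}(1−X) = 2.914 mol/dm³.
Along a PFR/batch, dC_P/dC_M = −r_P/(r_N+r_P) = −k₂/(k₂+k₁·C_M).
Integrating from C_{M0} to C_M: C_P = (0.101/0.262)·ln[(0.101+0.262·4.67)/(0.101+0.262·2.91)] = 0.3855·ln(1.325/0.8645) = 0.1645 mol/dm³.
Then C_N = (C_{M0}−C_M) − C_P = 1.756 − 0.1645 = 1.591 mol/dm³.

1.59 mol/dm³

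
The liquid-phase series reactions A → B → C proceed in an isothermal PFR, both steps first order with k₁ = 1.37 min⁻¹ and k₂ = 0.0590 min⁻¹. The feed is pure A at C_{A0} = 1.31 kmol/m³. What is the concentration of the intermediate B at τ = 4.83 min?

1.03 kmol/m³

Solving the coupled first-order balances gives C_B(τ) = [k₁/(k₂−k₁)]·C_{A0}·(e^(−k₁τ) − e^(−k₂τ)).
e^(−k₁τ) = e^(−1.37×4.83) = e^(−6.617) = 0.001337; e^(−k₂τ) = e^(−0.2850) = 0.7520.
C_B = 1.37×1.31/(0.0590−1.37) × (0.001337−0.7520) = (-1.369)×(-0.7507) = 1.028 kmol/m³.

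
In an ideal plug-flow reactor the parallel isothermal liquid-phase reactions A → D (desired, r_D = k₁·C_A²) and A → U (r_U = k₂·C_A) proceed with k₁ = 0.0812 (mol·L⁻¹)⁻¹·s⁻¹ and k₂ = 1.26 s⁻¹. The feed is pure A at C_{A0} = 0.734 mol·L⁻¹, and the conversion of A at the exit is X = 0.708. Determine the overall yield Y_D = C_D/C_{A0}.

0.0209

C_A = C_{A0}(1−X) = 0.2143 mol·L⁻¹.
Along a PFR/batch, dC_U/dC_A = −r_U/(r_D+r_U) = −k₂/(k₂+k₁·C_A).
Integrating from C_{A0} to C_A: C_U = (1.26/0.0812)·ln[(1.26+0.0812·0.734)/(1.26+0.0812·0.214)] = 15.52·ln(1.320/1.277) = 0.5043 mol·L⁻¹.
Then C_D = (C_{A0}−C_A) − C_U = 0.5197 − 0.5043 = 0.01536 mol·L⁻¹.
Y_D = C_D/C_{A0} = 0.01536/0.734 = 0.0209.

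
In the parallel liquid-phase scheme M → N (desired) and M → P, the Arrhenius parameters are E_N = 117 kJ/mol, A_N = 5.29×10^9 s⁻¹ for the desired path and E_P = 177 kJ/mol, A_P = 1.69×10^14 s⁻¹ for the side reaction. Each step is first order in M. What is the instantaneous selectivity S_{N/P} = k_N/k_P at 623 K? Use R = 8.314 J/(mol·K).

3.36

k_N/k_P = (A_N/A_P)·exp[−(E_N−E_P)/(RT)] = (A_N/A_P)·exp[(E_P−E_N)/(RT)].
(E_P−E_N)/(RT) = (177−117)×10³/(8.314×623) = 60000/5180 = 11.58.
k_N/k_P = (5.29×10^9/1.69×10^14)·exp(11.58) = 3.130×10^-5 × 1.074×10^5 = 3.36.
Since E_N < E_P, lowering the temperature improves selectivity toward N.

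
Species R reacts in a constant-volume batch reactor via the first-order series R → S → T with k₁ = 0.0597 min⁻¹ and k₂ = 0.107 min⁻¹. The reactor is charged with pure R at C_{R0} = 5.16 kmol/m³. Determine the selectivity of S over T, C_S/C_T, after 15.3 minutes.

0.771

For first-order series with pure R initially, C_S(t) = k₁C_{R0}/(k₂−k₁)·(e^(−k₁t) − e^(−k₂t)).
e^(−k₁t) = e^(−0.0597×15.3) = e^(−0.9134) = 0.4012; e^(−k₂t) = e^(−1.637) = 0.1945.
C_S = 0.0597×5.16/(0.107−0.0597) × (0.4012−0.1945) = 6.513×0.2066 = 1.346 kmol/m³.
C_R = C_{R0}e^(−k₁t) = 2.070 kmol/m³, so C_T = C_{R0}−C_R−C_S = 1.744 kmol/m³; C_S/C_T = 0.771.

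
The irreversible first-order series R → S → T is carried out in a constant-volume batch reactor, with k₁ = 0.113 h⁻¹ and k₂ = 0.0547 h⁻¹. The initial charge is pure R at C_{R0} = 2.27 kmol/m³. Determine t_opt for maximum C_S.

Setting dC_S/dt = 0 gives t_opt = ln(k₂/k₁)/(k₂−k₁).
= ln(0.0547/0.113)/(0.0547−0.113) = ln(0.4841)/-0.05830 = -0.7255/-0.05830 = 12.4 h.

12.4 h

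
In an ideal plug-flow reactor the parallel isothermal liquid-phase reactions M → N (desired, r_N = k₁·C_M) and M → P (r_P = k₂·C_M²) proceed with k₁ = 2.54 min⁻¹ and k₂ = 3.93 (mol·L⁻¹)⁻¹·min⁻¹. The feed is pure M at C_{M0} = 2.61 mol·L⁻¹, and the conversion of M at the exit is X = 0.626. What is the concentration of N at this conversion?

0.450 mol·L⁻¹

C_M = C_{M0}(1−X) = 0.9761 mol·L⁻¹.
Along a PFR/batch, dC_N/dC_M = −r_N/(r_N+r_P) = −k₁/(k₁+k₂·C_M).
Integrating from C_{M0} to C_M: C_N = (2.54/3.93)·ln[(2.54+3.93·2.61)/(2.54+3.93·0.976)] = 0.6463·ln(12.80/6.376) = 0.4503 mol·L⁻¹.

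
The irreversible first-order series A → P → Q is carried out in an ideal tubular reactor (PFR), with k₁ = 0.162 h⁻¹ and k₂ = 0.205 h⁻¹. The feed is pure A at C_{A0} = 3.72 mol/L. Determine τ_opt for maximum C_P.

5.47 h

For first-order series the maximum of C_P occurs at τ_opt = ln(k₂/k₁)/(k₂−k₁).
= ln(0.205/0.162)/(0.205−0.162) = ln(1.265)/0.04300 = 0.2354/0.04300 = 5.47 h.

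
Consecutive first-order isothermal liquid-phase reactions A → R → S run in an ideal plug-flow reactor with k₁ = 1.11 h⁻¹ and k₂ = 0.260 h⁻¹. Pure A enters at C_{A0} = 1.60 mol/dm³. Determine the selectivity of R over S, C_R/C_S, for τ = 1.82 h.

Solving the coupled first-order balances gives C_R(τ) = [k₁/(k₂−k₁)]·C_{A0}·(e^(−k₁τ) − e^(−k₂τ)).
e^(−k₁τ) = e^(−1.11×1.82) = e^(−2.020) = 0.1326; e^(−k₂τ) = e^(−0.4732) = 0.6230.
C_R = 1.11×1.60/(0.260−1.11) × (0.1326−0.6230) = (-2.089)×(-0.4904) = 1.025 mol/dm³.
C_A = C_{A0}e^(−k₁τ) = 0.2122 mol/dm³, so C_S = C_{A0}−C_A−C_R = 0.3632 mol/dm³; C_R/C_S = 2.82.

2.82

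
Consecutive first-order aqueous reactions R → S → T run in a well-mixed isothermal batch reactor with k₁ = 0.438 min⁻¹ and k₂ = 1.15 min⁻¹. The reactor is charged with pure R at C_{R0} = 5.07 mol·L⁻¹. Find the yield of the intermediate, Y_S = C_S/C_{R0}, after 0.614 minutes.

Solving the coupled first-order balances gives C_S(t) = [k₁/(k₂−k₁)]·C_{R0}·(e^(−k₁t) − e^(−k₂t)).
e^(−k₁t) = e^(−0.438×0.614) = e^(−0.2689) = 0.7642; e^(−k₂t) = e^(−0.7061) = 0.4936.
C_S = 0.438×5.07/(1.15−0.438) × (0.7642−0.4936) = 3.119×0.2706 = 0.8441 mol·L⁻¹.
Y_S = C_S/C_{R0} = 0.8441/5.07 = 0.166.

0.166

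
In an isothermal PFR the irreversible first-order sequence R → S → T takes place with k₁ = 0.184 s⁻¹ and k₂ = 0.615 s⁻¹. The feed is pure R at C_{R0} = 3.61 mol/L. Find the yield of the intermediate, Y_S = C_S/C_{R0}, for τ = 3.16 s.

0.178

The intermediate concentration in a first-order A→B→C sequence is C_S = k₁C_{R0}(e^(−k₁τ) − e^(−k₂τ))/(k₂−k₁).
e^(−k₁τ) = e^(−0.184×3.16) = e^(−0.5814) = 0.5591; e^(−k₂τ) = e^(−1.943) = 0.1432.
C_S = 0.184×3.61/(0.615−0.184) × (0.5591−0.1432) = 1.541×0.4159 = 0.6409 mol/L.
Y_S = C_S/C_{R0} = 0.6409/3.61 = 0.178.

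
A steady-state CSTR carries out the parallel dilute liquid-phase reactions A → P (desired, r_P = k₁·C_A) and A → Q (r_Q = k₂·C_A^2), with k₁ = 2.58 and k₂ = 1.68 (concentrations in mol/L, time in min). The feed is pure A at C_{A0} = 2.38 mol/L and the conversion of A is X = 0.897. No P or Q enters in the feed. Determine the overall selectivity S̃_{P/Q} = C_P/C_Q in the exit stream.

6.26

Exit C_A = C_{A0}(1−X) = 2.38×0.103 = 0.2451 mol/L.
In a CSTR the entire volume is at exit conditions, so r_P = 2.58×0.2451 = 0.6325 and r_Q = 1.68×0.2451^2 = 0.1010.
Overall selectivity = C_P/C_Q = r_Pτ/(r_Qτ) = r_P/r_Q = 6.26.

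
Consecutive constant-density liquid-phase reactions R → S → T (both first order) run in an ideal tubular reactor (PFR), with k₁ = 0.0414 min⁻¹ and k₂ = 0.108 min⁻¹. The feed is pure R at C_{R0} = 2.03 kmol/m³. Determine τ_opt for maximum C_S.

14.4 min

Setting dC_S/dτ = 0 gives τ_opt = ln(k₂/k₁)/(k₂−k₁).
= ln(0.108/0.0414)/(0.108−0.0414) = ln(2.609)/0.06660 = 0.9589/0.06660 = 14.4 min.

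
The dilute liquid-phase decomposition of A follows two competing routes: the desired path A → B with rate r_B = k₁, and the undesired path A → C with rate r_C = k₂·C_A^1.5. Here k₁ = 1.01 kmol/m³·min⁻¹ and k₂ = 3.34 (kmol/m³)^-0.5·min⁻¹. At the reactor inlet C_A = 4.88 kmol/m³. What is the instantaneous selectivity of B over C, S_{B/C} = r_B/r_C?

S_{B/C} = r_B/r_C = (k₁)/(k₂·C_A^1.5) = (k₁/k₂)·C_A^-1.5.
= (1.01) / (3.34×4.880^1.5) = 1.010/36.01 = 0.0281.
The undesired path is higher order in A, so low C_A (CSTR or dilute feed) favours B.

0.0281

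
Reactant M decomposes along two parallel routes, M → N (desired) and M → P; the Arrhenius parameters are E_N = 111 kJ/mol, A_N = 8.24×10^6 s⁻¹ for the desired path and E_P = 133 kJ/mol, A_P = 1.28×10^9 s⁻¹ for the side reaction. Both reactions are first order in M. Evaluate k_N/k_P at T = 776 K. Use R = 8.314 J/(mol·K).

0.195

With equal orders, S_{N/P} = k_N/k_P = (A_N/A_P)·exp[(E_P−E_N)/(RT)].
(E_P−E_N)/(RT) = (133−111)×10³/(8.314×776) = 22000/6452 = 3.410.
k_N/k_P = (8.24×10^6/1.28×10^9)·exp(3.410) = 0.006437 × 30.26 = 0.195.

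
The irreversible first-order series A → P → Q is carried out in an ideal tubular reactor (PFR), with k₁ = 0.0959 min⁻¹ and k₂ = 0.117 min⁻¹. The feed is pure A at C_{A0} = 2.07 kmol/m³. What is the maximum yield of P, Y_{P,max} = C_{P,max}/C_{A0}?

0.332

Evaluating C_P at τ_opt = ln(k₂/k₁)/(k₂−k₁) gives C_{P,max}/C_{A0} = (k₁/k₂)^[k₂/(k₂−k₁)].
= (0.0959/0.117)^(0.117/(0.117−0.0959)) = (0.8197)^(5.545) = 0.3320.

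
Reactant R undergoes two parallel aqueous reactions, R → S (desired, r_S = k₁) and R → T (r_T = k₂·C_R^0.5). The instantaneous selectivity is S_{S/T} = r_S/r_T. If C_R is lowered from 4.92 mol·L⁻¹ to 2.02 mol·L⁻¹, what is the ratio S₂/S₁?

S_{S/T} = (k₁/k₂)·C_R^-0.5, so S₂/S₁ = (C_{R,2}/C_{R,1})^-0.5.
= (2.02/4.92)^(-0.5) = (0.4106)^(-0.5) = 1.56.

1.56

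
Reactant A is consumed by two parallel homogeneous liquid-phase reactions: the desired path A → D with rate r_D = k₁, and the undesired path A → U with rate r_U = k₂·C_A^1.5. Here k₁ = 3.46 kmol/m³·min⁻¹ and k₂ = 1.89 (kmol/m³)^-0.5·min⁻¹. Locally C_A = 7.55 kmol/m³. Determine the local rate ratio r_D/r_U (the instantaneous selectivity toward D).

0.0882

S_{D/U} = r_D/r_U = (k₁)/(k₂·C_A^1.5) = (k₁/k₂)·C_A^-1.5.
= (3.46) / (1.89×7.550^1.5) = 3.460/39.21 = 0.0882.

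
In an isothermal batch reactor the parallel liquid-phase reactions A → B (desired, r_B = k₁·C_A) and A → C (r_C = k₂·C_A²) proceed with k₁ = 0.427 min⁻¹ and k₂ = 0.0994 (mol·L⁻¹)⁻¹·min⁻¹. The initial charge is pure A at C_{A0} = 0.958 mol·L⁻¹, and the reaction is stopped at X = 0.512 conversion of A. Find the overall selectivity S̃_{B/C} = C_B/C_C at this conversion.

6.06

C_A = C_{A0}(1−X) = 0.4675 mol·L⁻¹.
Along a PFR/batch, dC_B/dC_A = −r_B/(r_B+r_C) = −k₁/(k₁+k₂·C_A).
Integrating from C_{A0} to C_A: C_B = (0.427/0.0994)·ln[(0.427+0.0994·0.958)/(0.427+0.0994·0.468)] = 4.296·ln(0.5222/0.4735) = 0.4210 mol·L⁻¹.
C_C = (C_{A0}−C_A)−C_B = 0.06946 mol·L⁻¹; S̃_{B/C} = 0.4210/0.06946 = 6.06.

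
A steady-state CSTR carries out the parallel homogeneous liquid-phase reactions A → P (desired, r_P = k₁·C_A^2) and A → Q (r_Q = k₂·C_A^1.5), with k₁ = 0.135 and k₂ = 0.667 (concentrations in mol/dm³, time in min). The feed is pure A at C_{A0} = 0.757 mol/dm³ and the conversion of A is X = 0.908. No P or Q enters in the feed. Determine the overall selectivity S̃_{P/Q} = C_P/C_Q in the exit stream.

Exit C_A = C_{A0}(1−X) = 0.757×0.0920 = 0.06964 mol/dm³.
Rates in a CSTR are evaluated at the outlet concentration: r_P = 0.135×0.06964^2 = 6.548×10^-4, r_Q = 0.667×0.06964^1.5 = 0.01226.
Overall selectivity = C_P/C_Q = r_Pτ/(r_Qτ) = r_P/r_Q = 0.0534.

0.0534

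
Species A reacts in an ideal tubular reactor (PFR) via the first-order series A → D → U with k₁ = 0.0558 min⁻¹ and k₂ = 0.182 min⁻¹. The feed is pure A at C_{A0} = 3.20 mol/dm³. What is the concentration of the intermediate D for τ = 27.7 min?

The intermediate concentration in a first-order A→B→C sequence is C_D = k₁C_{A0}(e^(−k₁τ) − e^(−k₂τ))/(k₂−k₁).
e^(−k₁τ) = e^(−0.0558×27.7) = e^(−1.546) = 0.2132; e^(−k₂τ) = e^(−5.041) = 0.006465.
C_D = 0.0558×3.20/(0.182−0.0558) × (0.2132−0.006465) = 1.415×0.2067 = 0.2925 mol/dm³.

0.292 mol/dm³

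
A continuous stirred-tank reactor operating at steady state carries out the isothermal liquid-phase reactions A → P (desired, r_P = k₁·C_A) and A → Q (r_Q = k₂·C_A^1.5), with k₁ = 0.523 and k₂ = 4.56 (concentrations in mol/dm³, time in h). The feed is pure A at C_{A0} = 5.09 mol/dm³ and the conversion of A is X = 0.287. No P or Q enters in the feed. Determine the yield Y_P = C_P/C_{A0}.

Exit C_A = C_{A0}(1−X) = 5.09×0.713 = 3.629 mol/dm³.
Rates in a CSTR are evaluated at the outlet concentration: r_P = 0.523×3.629 = 1.898, r_Q = 4.56×3.629^1.5 = 31.53.
Fraction of consumed A going to P: r_P/(r_P+r_Q) = 0.05679.
C_P = 0.05679·C_{A0}·X = 0.05679×5.09×0.287 = 0.0830 mol/dm³; Y_P = C_P/C_{A0} = 0.0163.

0.0163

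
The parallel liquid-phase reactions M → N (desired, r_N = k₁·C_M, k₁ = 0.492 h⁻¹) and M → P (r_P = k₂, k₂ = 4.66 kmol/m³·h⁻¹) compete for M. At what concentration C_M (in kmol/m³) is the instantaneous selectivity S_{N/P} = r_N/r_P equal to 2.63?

S_{N/P} = (k₁/k₂)·C_M ⇒ C_M = S·k₂/k₁.
= 2.63×4.66/0.492 = 24.9 kmol/m³.

24.9 kmol/m³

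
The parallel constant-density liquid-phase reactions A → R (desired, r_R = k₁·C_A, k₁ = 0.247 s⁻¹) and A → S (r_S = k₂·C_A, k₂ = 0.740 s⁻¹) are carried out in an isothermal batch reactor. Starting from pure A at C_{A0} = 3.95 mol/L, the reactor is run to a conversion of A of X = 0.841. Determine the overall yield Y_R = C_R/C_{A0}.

C_A = C_{A0}(1−X) = 0.6281 mol/L.
Both paths are first order in A, so the instantaneous fraction to R is constant: dC_R/d(−C_A) = k₁/(k₁+k₂) = 0.2503.
C_R = 0.2503·(C_{A0}−C_A) = 0.2503×3.322 = 0.831 mol/L.
Y_R = C_R/C_{A0} = 0.8313/3.95 = 0.210.

0.210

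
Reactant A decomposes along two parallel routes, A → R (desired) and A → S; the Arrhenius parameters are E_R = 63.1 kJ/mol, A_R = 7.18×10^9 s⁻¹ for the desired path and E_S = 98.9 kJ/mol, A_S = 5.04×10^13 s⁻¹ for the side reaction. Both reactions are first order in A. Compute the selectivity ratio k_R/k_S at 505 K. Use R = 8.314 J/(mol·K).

With equal orders, S_{R/S} = k_R/k_S = (A_R/A_S)·exp[(E_S−E_R)/(RT)].
(E_S−E_R)/(RT) = (98.9−63.1)×10³/(8.314×505) = 35800/4199 = 8.527.
k_R/k_S = (7.18×10^9/5.04×10^13)·exp(8.527) = 1.425×10^-4 × 5048 = 0.719.

0.719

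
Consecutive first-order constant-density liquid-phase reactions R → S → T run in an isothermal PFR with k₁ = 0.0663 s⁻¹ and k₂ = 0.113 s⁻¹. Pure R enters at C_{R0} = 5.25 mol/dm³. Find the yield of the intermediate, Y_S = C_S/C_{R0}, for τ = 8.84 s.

0.267

The intermediate concentration in a first-order A→B→C sequence is C_S = k₁C_{R0}(e^(−k₁τ) − e^(−k₂τ))/(k₂−k₁).
e^(−k₁τ) = e^(−0.0663×8.84) = e^(−0.5861) = 0.5565; e^(−k₂τ) = e^(−0.9989) = 0.3683.
C_S = 0.0663×5.25/(0.113−0.0663) × (0.5565−0.3683) = 7.453×0.1882 = 1.403 mol/dm³.
Y_S = C_S/C_{R0} = 1.403/5.25 = 0.267.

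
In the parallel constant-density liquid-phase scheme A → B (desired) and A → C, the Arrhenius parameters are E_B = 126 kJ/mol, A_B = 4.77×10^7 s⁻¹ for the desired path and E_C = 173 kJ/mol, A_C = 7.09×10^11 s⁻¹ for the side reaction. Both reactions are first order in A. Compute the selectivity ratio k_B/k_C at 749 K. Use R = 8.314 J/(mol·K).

Since both paths have the same order in A, the concentration cancels and S_{B/C} = k_B/k_C = (A_B/A_C)·exp[(E_C−E_B)/(RT)].
(E_C−E_B)/(RT) = (173−126)×10³/(8.314×749) = 47000/6227 = 7.548.
k_B/k_C = (4.77×10^7/7.09×10^11)·exp(7.548) = 6.728×10^-5 × 1896 = 0.128.

0.128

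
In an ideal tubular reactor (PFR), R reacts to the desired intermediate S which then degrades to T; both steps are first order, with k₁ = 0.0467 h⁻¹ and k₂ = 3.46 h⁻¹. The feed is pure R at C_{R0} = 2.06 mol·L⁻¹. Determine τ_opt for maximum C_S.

1.26 h

Setting dC_S/dτ = 0 gives τ_opt = ln(k₂/k₁)/(k₂−k₁).
= ln(3.46/0.0467)/(3.46−0.0467) = ln(74.09)/3.413 = 4.305/3.413 = 1.26 h.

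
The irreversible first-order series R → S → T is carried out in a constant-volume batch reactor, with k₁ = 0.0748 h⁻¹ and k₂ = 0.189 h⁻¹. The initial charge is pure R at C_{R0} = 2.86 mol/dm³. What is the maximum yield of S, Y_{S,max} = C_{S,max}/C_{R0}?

At the optimum, C_{S,max}/C_{R0} = (k₁/k₂)^[k₂/(k₂−k₁)].
= (0.0748/0.189)^(0.189/(0.189−0.0748)) = (0.3958)^(1.655) = 0.2157.

0.216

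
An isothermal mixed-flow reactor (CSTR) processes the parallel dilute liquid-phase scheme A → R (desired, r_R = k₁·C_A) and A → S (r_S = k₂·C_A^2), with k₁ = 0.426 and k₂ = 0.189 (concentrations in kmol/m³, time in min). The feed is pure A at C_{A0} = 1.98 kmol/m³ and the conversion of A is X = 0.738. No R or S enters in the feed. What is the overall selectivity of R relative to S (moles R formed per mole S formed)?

Exit C_A = C_{A0}(1−X) = 1.98×0.262 = 0.5188 kmol/m³.
Rates in a CSTR are evaluated at the outlet concentration: r_R = 0.426×0.5188 = 0.2210, r_S = 0.189×0.5188^2 = 0.05086.
Overall selectivity = C_R/C_S = r_Rτ/(r_Sτ) = r_R/r_S = 4.34.

4.34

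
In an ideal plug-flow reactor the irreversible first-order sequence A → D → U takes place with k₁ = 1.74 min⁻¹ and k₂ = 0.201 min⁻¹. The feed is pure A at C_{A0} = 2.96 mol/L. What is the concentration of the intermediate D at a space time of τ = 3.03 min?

The intermediate concentration in a first-order A→B→C sequence is C_D = k₁C_{A0}(e^(−k₁τ) − e^(−k₂τ))/(k₂−k₁).
e^(−k₁τ) = e^(−1.74×3.03) = e^(−5.272) = 0.005132; e^(−k₂τ) = e^(−0.6090) = 0.5439.
C_D = 1.74×2.96/(0.201−1.74) × (0.005132−0.5439) = (-3.347)×(-0.5387) = 1.803 mol/L.

1.80 mol/L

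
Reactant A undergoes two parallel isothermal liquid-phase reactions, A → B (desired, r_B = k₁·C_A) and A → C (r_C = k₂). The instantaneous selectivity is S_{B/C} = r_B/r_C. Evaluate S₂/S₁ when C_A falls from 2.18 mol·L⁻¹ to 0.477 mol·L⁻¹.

S_{B/C} = (k₁/k₂)·C_A, so S₂/S₁ = (C_{A,2}/C_{A,1}).
= 0.477/2.18 = 0.219.

0.219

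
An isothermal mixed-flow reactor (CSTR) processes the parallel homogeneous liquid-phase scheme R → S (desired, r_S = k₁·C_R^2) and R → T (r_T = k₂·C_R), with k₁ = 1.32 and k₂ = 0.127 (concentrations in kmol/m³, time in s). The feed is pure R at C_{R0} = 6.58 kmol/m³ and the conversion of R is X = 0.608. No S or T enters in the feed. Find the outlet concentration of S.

3.86 kmol/m³

Exit C_R = C_{R0}(1−X) = 6.58×0.392 = 2.579 kmol/m³.
A CSTR operates uniformly at the exit composition, giving r_S = 8.782 and r_T = 0.3276 (each k·C_R^n at C_R = 2.579).
Fraction of consumed R going to S: r_S/(r_S+r_T) = 0.9640.
C_S = 0.9640·C_{R0}·X = 0.9640×6.58×0.608 = 3.86 kmol/m³.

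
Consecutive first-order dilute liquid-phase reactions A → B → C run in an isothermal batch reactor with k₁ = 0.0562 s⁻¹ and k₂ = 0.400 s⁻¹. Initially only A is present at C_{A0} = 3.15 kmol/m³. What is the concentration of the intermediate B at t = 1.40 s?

0.182 kmol/m³

For first-order series with pure A initially, C_B(t) = k₁C_{A0}/(k₂−k₁)·(e^(−k₁t) − e^(−k₂t)).
e^(−k₁t) = e^(−0.0562×1.40) = e^(−0.07868) = 0.9243; e^(−k₂t) = e^(−0.5600) = 0.5712.
C_B = 0.0562×3.15/(0.400−0.0562) × (0.9243−0.5712) = 0.5149×0.3531 = 0.1818 kmol/m³.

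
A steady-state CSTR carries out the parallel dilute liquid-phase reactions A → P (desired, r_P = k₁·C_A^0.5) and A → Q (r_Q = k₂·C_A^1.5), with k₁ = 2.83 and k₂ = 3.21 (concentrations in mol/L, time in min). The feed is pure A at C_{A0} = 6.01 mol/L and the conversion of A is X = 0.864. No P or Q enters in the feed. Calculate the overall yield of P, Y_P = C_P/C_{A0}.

0.448

Exit C_A = C_{A0}(1−X) = 6.01×0.136 = 0.8174 mol/L.
In a CSTR the entire volume is at exit conditions, so r_P = 2.83×0.8174^0.5 = 2.559 and r_Q = 3.21×0.8174^1.5 = 2.372.
Fraction of consumed A going to P: r_P/(r_P+r_Q) = 0.5189.
C_P = 0.5189·C_{A0}·X = 0.5189×6.01×0.864 = 2.69 mol/L; Y_P = C_P/C_{A0} = 0.448.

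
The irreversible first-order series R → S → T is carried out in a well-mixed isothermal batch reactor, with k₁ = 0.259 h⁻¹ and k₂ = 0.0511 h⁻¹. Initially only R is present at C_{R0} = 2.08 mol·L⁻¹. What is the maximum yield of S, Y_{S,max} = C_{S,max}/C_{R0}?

Evaluating C_S at t_opt = ln(k₂/k₁)/(k₂−k₁) gives C_{S,max}/C_{R0} = (k₁/k₂)^[k₂/(k₂−k₁)].
= (0.259/0.0511)^(0.0511/(0.0511−0.259)) = (5.068)^(-0.2458) = 0.6710.

0.671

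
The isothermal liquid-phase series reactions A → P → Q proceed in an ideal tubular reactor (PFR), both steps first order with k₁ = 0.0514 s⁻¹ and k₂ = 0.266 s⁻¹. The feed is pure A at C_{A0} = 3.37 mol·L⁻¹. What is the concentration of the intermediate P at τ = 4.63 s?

0.401 mol·L⁻¹

For first-order series with pure A initially, C_P(τ) = k₁C_{A0}/(k₂−k₁)·(e^(−k₁τ) − e^(−k₂τ)).
e^(−k₁τ) = e^(−0.0514×4.63) = e^(−0.2380) = 0.7882; e^(−k₂τ) = e^(−1.232) = 0.2918.
C_P = 0.0514×3.37/(0.266−0.0514) × (0.7882−0.2918) = 0.8072×0.4964 = 0.4007 mol·L⁻¹.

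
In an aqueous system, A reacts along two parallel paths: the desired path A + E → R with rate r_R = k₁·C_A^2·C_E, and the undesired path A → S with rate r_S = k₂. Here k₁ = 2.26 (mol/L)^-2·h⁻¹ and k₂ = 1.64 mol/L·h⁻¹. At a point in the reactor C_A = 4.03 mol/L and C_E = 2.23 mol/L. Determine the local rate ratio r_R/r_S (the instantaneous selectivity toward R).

49.9

S_{R/S} = r_R/r_S = (k₁·C_A^2·C_E)/(k₂) = (k₁/k₂)·C_A^2·C_E.
= (2.26×4.030^2×2.230) / (1.64) = 81.85/1.640 = 49.9.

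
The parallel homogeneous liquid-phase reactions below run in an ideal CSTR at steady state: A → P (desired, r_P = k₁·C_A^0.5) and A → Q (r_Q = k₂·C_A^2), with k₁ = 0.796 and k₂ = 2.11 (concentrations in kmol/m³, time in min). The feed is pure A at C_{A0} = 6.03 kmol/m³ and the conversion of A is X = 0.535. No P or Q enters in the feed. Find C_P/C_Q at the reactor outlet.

0.0803

Exit C_A = C_{A0}(1−X) = 6.03×0.465 = 2.804 kmol/m³.
Rates in a CSTR are evaluated at the outlet concentration: r_P = 0.796×2.804^0.5 = 1.333, r_Q = 2.11×2.804^2 = 16.59.
Overall selectivity = C_P/C_Q = r_Pτ/(r_Qτ) = r_P/r_Q = 0.0803.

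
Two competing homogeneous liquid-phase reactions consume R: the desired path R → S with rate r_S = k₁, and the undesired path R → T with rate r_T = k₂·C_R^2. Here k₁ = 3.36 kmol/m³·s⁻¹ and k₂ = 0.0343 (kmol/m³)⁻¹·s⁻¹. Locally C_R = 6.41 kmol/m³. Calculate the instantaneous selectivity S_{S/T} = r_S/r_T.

2.38

S_{S/T} = r_S/r_T = (k₁)/(k₂·C_R^2) = (k₁/k₂)·C_R^-2.
= (3.36) / (0.0343×6.410^2) = 3.360/1.409 = 2.38.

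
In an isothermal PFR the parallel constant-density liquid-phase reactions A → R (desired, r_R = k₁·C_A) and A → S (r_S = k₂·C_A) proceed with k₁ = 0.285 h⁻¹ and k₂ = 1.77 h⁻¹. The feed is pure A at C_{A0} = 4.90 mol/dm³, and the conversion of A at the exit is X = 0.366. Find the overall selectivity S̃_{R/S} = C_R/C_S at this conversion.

C_A = C_{A0}(1−X) = 3.107 mol/dm³.
Both paths are first order in A, so the instantaneous fraction to R is constant: dC_R/d(−C_A) = k₁/(k₁+k₂) = 0.1387.
C_R = 0.1387·(C_{A0}−C_A) = 0.1387×1.793 = 0.249 mol/dm³.
C_S = (C_{A0}−C_A)−C_R = 1.545 mol/dm³; S̃_{R/S} = 0.2487/1.545 = 0.161.

0.161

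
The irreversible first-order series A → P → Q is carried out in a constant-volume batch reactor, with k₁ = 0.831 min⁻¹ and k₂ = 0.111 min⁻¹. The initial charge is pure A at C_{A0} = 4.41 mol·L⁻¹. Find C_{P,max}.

3.23 mol·L⁻¹

For a first-order series the maximum intermediate yield is C_{P,max}/C_{A0} = (k₁/k₂)^[k₂/(k₂−k₁)].
= (0.831/0.111)^(0.111/(0.111−0.831)) = (7.486)^(-0.1542) = 0.7332.
C_{P,max} = 0.7332×4.41 = 3.23 mol·L⁻¹.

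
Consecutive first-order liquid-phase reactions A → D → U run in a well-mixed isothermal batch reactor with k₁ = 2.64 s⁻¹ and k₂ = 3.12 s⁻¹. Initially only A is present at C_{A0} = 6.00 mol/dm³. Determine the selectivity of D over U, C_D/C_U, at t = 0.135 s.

4.15

For first-order series with pure A initially, C_D(t) = k₁C_{A0}/(k₂−k₁)·(e^(−k₁t) − e^(−k₂t)).
e^(−k₁t) = e^(−2.64×0.135) = e^(−0.3564) = 0.7002; e^(−k₂t) = e^(−0.4212) = 0.6563.
C_D = 2.64×6.00/(3.12−2.64) × (0.7002−0.6563) = 33.00×0.04393 = 1.450 mol/dm³.
C_A = C_{A0}e^(−k₁t) = 4.201 mol/dm³, so C_U = C_{A0}−C_A−C_D = 0.3490 mol/dm³; C_D/C_U = 4.15.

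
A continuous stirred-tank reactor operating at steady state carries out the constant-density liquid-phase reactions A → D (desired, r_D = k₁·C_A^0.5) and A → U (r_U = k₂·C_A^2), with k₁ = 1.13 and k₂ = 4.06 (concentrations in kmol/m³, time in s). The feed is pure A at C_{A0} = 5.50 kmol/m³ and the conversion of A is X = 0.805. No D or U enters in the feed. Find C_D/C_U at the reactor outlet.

0.251

Exit C_A = C_{A0}(1−X) = 5.50×0.195 = 1.072 kmol/m³.
A CSTR operates uniformly at the exit composition, giving r_D = 1.170 and r_U = 4.670 (each k·C_A^n at C_A = 1.072).
Overall selectivity = C_D/C_U = r_Dτ/(r_Uτ) = r_D/r_U = 0.251.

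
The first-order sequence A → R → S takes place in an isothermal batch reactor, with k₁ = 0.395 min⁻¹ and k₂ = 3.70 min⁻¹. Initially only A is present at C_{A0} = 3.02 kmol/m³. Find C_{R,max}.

0.247 kmol/m³

At the optimum, C_{R,max}/C_{A0} = (k₁/k₂)^[k₂/(k₂−k₁)].
= (0.395/3.70)^(3.70/(3.70−0.395)) = (0.1068)^(1.120) = 0.08171.
C_{R,max} = 0.08171×3.02 = 0.247 kmol/m³.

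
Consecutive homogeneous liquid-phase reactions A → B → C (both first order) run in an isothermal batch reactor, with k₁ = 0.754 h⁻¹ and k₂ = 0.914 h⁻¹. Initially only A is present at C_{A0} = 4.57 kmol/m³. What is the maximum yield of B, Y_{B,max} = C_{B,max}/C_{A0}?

For a first-order series the maximum intermediate yield is C_{B,max}/C_{A0} = (k₁/k₂)^[k₂/(k₂−k₁)].
= (0.754/0.914)^(0.914/(0.914−0.754)) = (0.8249)^(5.712) = 0.3331.

0.333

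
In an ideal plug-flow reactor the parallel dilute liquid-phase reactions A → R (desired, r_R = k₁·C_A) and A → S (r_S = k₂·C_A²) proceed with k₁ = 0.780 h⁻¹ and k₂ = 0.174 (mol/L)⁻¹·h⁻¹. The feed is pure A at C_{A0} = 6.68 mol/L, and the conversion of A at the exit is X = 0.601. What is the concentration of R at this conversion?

2.00 mol/L

C_A = C_{A0}(1−X) = 2.665 mol/L.
Along a PFR/batch, dC_R/dC_A = −r_R/(r_R+r_S) = −k₁/(k₁+k₂·C_A).
Integrating from C_{A0} to C_A: C_R = (0.780/0.174)·ln[(0.780+0.174·6.68)/(0.780+0.174·2.67)] = 4.483·ln(1.942/1.244) = 1.998 mol/L.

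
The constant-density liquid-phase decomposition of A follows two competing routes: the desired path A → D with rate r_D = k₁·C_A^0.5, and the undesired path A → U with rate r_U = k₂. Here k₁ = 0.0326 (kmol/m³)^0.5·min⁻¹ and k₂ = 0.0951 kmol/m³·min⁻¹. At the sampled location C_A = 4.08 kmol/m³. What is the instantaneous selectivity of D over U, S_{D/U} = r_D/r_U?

0.692

S_{D/U} = r_D/r_U = (k₁·C_A^0.5)/(k₂) = (k₁/k₂)·C_A^0.5.
= (0.0326×4.080^0.5) / (0.0951) = 0.06585/0.09510 = 0.692.
Since the desired path is higher order in A, keeping C_A high (PFR or concentrated feed) favours D.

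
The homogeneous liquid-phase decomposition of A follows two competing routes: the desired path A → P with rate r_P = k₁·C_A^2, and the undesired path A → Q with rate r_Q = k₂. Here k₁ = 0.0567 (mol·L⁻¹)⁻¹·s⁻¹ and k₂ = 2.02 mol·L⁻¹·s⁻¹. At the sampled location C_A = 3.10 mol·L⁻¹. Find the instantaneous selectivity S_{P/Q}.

0.270

S_{P/Q} = r_P/r_Q = (k₁·C_A^2)/(k₂) = (k₁/k₂)·C_A^2.
= (0.0567×3.100^2) / (2.02) = 0.5449/2.020 = 0.270.
Since the desired path is higher order in A, keeping C_A high (PFR or concentrated feed) favours P.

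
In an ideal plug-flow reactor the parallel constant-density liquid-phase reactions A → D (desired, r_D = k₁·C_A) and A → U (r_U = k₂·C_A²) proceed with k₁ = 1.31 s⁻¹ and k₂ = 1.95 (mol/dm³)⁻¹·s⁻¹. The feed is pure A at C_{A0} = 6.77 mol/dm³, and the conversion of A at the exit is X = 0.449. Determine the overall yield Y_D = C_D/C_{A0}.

C_A = C_{A0}(1−X) = 3.730 mol/dm³.
Along a PFR/batch, dC_D/dC_A = −r_D/(r_D+r_U) = −k₁/(k₁+k₂·C_A).
Integrating from C_{A0} to C_A: C_D = (1.31/1.95)·ln[(1.31+1.95·6.77)/(1.31+1.95·3.73)] = 0.6718·ln(14.51/8.584) = 0.3527 mol/dm³.
Y_D = C_D/C_{A0} = 0.3527/6.77 = 0.0521.

0.0521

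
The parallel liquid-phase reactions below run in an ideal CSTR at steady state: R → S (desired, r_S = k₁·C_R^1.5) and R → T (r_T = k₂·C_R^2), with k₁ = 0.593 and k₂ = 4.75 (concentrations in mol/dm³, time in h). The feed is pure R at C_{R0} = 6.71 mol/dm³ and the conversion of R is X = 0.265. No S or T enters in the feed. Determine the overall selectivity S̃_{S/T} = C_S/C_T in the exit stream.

0.0562

Exit C_R = C_{R0}(1−X) = 6.71×0.735 = 4.932 mol/dm³.
In a CSTR the entire volume is at exit conditions, so r_S = 0.593×4.932^1.5 = 6.495 and r_T = 4.75×4.932^2 = 115.5.
Overall selectivity = C_S/C_T = r_Sτ/(r_Tτ) = r_S/r_T = 0.0562.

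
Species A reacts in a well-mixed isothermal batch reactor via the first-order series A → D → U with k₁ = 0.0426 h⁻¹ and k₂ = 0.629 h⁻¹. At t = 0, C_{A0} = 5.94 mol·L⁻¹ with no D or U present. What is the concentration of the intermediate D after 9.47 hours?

0.287 mol·L⁻¹

The intermediate concentration in a first-order A→B→C sequence is C_D = k₁C_{A0}(e^(−k₁t) − e^(−k₂t))/(k₂−k₁).
e^(−k₁t) = e^(−0.0426×9.47) = e^(−0.4034) = 0.6680; e^(−k₂t) = e^(−5.957) = 0.002589.
C_D = 0.0426×5.94/(0.629−0.0426) × (0.6680−0.002589) = 0.4315×0.6654 = 0.2872 mol·L⁻¹.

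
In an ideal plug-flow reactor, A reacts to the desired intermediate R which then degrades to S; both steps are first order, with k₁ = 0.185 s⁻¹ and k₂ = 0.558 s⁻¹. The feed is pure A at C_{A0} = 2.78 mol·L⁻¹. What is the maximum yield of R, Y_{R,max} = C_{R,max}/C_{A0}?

0.192

For a first-order series the maximum intermediate yield is C_{R,max}/C_{A0} = (k₁/k₂)^[k₂/(k₂−k₁)].
= (0.185/0.558)^(0.558/(0.558−0.185)) = (0.3315)^(1.496) = 0.1917.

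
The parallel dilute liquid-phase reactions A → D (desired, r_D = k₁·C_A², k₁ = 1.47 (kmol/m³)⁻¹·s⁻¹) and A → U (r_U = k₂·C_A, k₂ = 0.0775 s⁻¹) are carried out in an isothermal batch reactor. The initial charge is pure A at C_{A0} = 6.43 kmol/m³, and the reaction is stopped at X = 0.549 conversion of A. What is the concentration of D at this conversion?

3.49 kmol/m³

C_A = C_{A0}(1−X) = 2.900 kmol/m³.
Along a PFR/batch, dC_U/dC_A = −r_U/(r_D+r_U) = −k₂/(k₂+k₁·C_A).
Integrating from C_{A0} to C_A: C_U = (0.0775/1.47)·ln[(0.0775+1.47·6.43)/(0.0775+1.47·2.90)] = 0.05272·ln(9.530/4.340) = 0.04146 kmol/m³.
Then C_D = (C_{A0}−C_A) − C_U = 3.530 − 0.04146 = 3.489 kmol/m³.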